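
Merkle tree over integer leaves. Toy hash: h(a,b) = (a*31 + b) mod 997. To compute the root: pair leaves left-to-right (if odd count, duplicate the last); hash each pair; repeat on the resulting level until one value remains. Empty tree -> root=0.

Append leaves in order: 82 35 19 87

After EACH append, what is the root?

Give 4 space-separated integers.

Answer: 82 583 735 803

Derivation:
After append 82 (leaves=[82]):
  L0: [82]
  root=82
After append 35 (leaves=[82, 35]):
  L0: [82, 35]
  L1: h(82,35)=(82*31+35)%997=583 -> [583]
  root=583
After append 19 (leaves=[82, 35, 19]):
  L0: [82, 35, 19]
  L1: h(82,35)=(82*31+35)%997=583 h(19,19)=(19*31+19)%997=608 -> [583, 608]
  L2: h(583,608)=(583*31+608)%997=735 -> [735]
  root=735
After append 87 (leaves=[82, 35, 19, 87]):
  L0: [82, 35, 19, 87]
  L1: h(82,35)=(82*31+35)%997=583 h(19,87)=(19*31+87)%997=676 -> [583, 676]
  L2: h(583,676)=(583*31+676)%997=803 -> [803]
  root=803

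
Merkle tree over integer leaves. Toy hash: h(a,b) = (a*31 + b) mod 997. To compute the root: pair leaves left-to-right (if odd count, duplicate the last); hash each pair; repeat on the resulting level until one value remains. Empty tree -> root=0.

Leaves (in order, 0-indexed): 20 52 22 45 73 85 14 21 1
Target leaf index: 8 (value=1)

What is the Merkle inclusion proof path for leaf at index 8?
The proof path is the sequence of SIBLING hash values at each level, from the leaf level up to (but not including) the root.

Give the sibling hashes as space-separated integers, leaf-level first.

L0 (leaves): [20, 52, 22, 45, 73, 85, 14, 21, 1], target index=8
L1: h(20,52)=(20*31+52)%997=672 [pair 0] h(22,45)=(22*31+45)%997=727 [pair 1] h(73,85)=(73*31+85)%997=354 [pair 2] h(14,21)=(14*31+21)%997=455 [pair 3] h(1,1)=(1*31+1)%997=32 [pair 4] -> [672, 727, 354, 455, 32]
  Sibling for proof at L0: 1
L2: h(672,727)=(672*31+727)%997=622 [pair 0] h(354,455)=(354*31+455)%997=462 [pair 1] h(32,32)=(32*31+32)%997=27 [pair 2] -> [622, 462, 27]
  Sibling for proof at L1: 32
L3: h(622,462)=(622*31+462)%997=801 [pair 0] h(27,27)=(27*31+27)%997=864 [pair 1] -> [801, 864]
  Sibling for proof at L2: 27
L4: h(801,864)=(801*31+864)%997=770 [pair 0] -> [770]
  Sibling for proof at L3: 801
Root: 770
Proof path (sibling hashes from leaf to root): [1, 32, 27, 801]

Answer: 1 32 27 801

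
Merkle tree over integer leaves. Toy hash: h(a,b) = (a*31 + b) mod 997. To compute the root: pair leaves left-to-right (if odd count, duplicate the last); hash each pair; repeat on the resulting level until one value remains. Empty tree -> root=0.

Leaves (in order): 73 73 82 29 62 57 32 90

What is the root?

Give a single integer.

Answer: 210

Derivation:
L0: [73, 73, 82, 29, 62, 57, 32, 90]
L1: h(73,73)=(73*31+73)%997=342 h(82,29)=(82*31+29)%997=577 h(62,57)=(62*31+57)%997=982 h(32,90)=(32*31+90)%997=85 -> [342, 577, 982, 85]
L2: h(342,577)=(342*31+577)%997=212 h(982,85)=(982*31+85)%997=617 -> [212, 617]
L3: h(212,617)=(212*31+617)%997=210 -> [210]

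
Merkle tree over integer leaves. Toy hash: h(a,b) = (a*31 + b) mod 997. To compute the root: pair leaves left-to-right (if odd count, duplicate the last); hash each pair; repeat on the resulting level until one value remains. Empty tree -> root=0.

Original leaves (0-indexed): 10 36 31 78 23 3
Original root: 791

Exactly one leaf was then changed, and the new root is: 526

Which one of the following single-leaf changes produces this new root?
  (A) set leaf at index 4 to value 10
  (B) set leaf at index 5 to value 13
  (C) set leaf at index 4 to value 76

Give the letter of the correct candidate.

Answer: C

Derivation:
Original leaves: [10, 36, 31, 78, 23, 3]
Target new root: 526
Try each candidate change and compute the resulting root:
Candidate A: set leaf[4] = 10 -> leaves = [10, 36, 31, 78, 10, 3]
  L0: [10, 36, 31, 78, 10, 3]
  L1: h(10,36)=(10*31+36)%997=346 h(31,78)=(31*31+78)%997=42 h(10,3)=(10*31+3)%997=313 -> [346, 42, 313]
  L2: h(346,42)=(346*31+42)%997=798 h(313,313)=(313*31+313)%997=46 -> [798, 46]
  L3: h(798,46)=(798*31+46)%997=856 -> [856]
  root = 856 != target 526
Candidate B: set leaf[5] = 13 -> leaves = [10, 36, 31, 78, 23, 13]
  L0: [10, 36, 31, 78, 23, 13]
  L1: h(10,36)=(10*31+36)%997=346 h(31,78)=(31*31+78)%997=42 h(23,13)=(23*31+13)%997=726 -> [346, 42, 726]
  L2: h(346,42)=(346*31+42)%997=798 h(726,726)=(726*31+726)%997=301 -> [798, 301]
  L3: h(798,301)=(798*31+301)%997=114 -> [114]
  root = 114 != target 526
Candidate C: set leaf[4] = 76 -> leaves = [10, 36, 31, 78, 76, 3]
  L0: [10, 36, 31, 78, 76, 3]
  L1: h(10,36)=(10*31+36)%997=346 h(31,78)=(31*31+78)%997=42 h(76,3)=(76*31+3)%997=365 -> [346, 42, 365]
  L2: h(346,42)=(346*31+42)%997=798 h(365,365)=(365*31+365)%997=713 -> [798, 713]
  L3: h(798,713)=(798*31+713)%997=526 -> [526]
  root = 526 == target 526  ** MATCH **
Candidate C produces the target root.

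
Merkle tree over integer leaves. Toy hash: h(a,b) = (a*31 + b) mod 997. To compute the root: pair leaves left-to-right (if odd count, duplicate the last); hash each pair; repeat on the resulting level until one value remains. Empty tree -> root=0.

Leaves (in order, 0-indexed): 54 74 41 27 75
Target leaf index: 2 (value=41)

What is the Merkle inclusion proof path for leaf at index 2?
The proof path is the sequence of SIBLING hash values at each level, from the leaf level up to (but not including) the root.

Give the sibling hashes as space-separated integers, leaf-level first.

L0 (leaves): [54, 74, 41, 27, 75], target index=2
L1: h(54,74)=(54*31+74)%997=751 [pair 0] h(41,27)=(41*31+27)%997=301 [pair 1] h(75,75)=(75*31+75)%997=406 [pair 2] -> [751, 301, 406]
  Sibling for proof at L0: 27
L2: h(751,301)=(751*31+301)%997=651 [pair 0] h(406,406)=(406*31+406)%997=31 [pair 1] -> [651, 31]
  Sibling for proof at L1: 751
L3: h(651,31)=(651*31+31)%997=272 [pair 0] -> [272]
  Sibling for proof at L2: 31
Root: 272
Proof path (sibling hashes from leaf to root): [27, 751, 31]

Answer: 27 751 31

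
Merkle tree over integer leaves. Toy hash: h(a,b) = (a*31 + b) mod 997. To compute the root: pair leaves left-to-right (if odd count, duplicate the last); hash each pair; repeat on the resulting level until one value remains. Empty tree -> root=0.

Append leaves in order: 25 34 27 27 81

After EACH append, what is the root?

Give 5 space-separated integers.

Answer: 25 809 21 21 844

Derivation:
After append 25 (leaves=[25]):
  L0: [25]
  root=25
After append 34 (leaves=[25, 34]):
  L0: [25, 34]
  L1: h(25,34)=(25*31+34)%997=809 -> [809]
  root=809
After append 27 (leaves=[25, 34, 27]):
  L0: [25, 34, 27]
  L1: h(25,34)=(25*31+34)%997=809 h(27,27)=(27*31+27)%997=864 -> [809, 864]
  L2: h(809,864)=(809*31+864)%997=21 -> [21]
  root=21
After append 27 (leaves=[25, 34, 27, 27]):
  L0: [25, 34, 27, 27]
  L1: h(25,34)=(25*31+34)%997=809 h(27,27)=(27*31+27)%997=864 -> [809, 864]
  L2: h(809,864)=(809*31+864)%997=21 -> [21]
  root=21
After append 81 (leaves=[25, 34, 27, 27, 81]):
  L0: [25, 34, 27, 27, 81]
  L1: h(25,34)=(25*31+34)%997=809 h(27,27)=(27*31+27)%997=864 h(81,81)=(81*31+81)%997=598 -> [809, 864, 598]
  L2: h(809,864)=(809*31+864)%997=21 h(598,598)=(598*31+598)%997=193 -> [21, 193]
  L3: h(21,193)=(21*31+193)%997=844 -> [844]
  root=844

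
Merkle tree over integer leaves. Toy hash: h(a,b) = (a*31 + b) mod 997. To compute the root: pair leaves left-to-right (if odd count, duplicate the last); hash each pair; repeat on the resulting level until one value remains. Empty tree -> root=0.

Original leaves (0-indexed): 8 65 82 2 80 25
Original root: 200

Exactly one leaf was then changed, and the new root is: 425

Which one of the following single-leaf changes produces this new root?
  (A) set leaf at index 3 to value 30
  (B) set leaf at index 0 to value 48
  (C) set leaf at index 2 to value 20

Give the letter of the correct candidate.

Answer: B

Derivation:
Original leaves: [8, 65, 82, 2, 80, 25]
Target new root: 425
Try each candidate change and compute the resulting root:
Candidate A: set leaf[3] = 30 -> leaves = [8, 65, 82, 30, 80, 25]
  L0: [8, 65, 82, 30, 80, 25]
  L1: h(8,65)=(8*31+65)%997=313 h(82,30)=(82*31+30)%997=578 h(80,25)=(80*31+25)%997=511 -> [313, 578, 511]
  L2: h(313,578)=(313*31+578)%997=311 h(511,511)=(511*31+511)%997=400 -> [311, 400]
  L3: h(311,400)=(311*31+400)%997=71 -> [71]
  root = 71 != target 425
Candidate B: set leaf[0] = 48 -> leaves = [48, 65, 82, 2, 80, 25]
  L0: [48, 65, 82, 2, 80, 25]
  L1: h(48,65)=(48*31+65)%997=556 h(82,2)=(82*31+2)%997=550 h(80,25)=(80*31+25)%997=511 -> [556, 550, 511]
  L2: h(556,550)=(556*31+550)%997=837 h(511,511)=(511*31+511)%997=400 -> [837, 400]
  L3: h(837,400)=(837*31+400)%997=425 -> [425]
  root = 425 == target 425  ** MATCH **
Candidate C: set leaf[2] = 20 -> leaves = [8, 65, 20, 2, 80, 25]
  L0: [8, 65, 20, 2, 80, 25]
  L1: h(8,65)=(8*31+65)%997=313 h(20,2)=(20*31+2)%997=622 h(80,25)=(80*31+25)%997=511 -> [313, 622, 511]
  L2: h(313,622)=(313*31+622)%997=355 h(511,511)=(511*31+511)%997=400 -> [355, 400]
  L3: h(355,400)=(355*31+400)%997=438 -> [438]
  root = 438 != target 425
Candidate B produces the target root.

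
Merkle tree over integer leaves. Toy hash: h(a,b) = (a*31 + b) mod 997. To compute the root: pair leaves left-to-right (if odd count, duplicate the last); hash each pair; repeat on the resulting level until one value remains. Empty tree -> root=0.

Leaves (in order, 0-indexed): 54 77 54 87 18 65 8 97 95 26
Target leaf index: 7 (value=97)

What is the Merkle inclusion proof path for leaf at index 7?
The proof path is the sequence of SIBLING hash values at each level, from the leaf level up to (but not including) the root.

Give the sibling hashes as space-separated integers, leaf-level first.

L0 (leaves): [54, 77, 54, 87, 18, 65, 8, 97, 95, 26], target index=7
L1: h(54,77)=(54*31+77)%997=754 [pair 0] h(54,87)=(54*31+87)%997=764 [pair 1] h(18,65)=(18*31+65)%997=623 [pair 2] h(8,97)=(8*31+97)%997=345 [pair 3] h(95,26)=(95*31+26)%997=977 [pair 4] -> [754, 764, 623, 345, 977]
  Sibling for proof at L0: 8
L2: h(754,764)=(754*31+764)%997=210 [pair 0] h(623,345)=(623*31+345)%997=715 [pair 1] h(977,977)=(977*31+977)%997=357 [pair 2] -> [210, 715, 357]
  Sibling for proof at L1: 623
L3: h(210,715)=(210*31+715)%997=246 [pair 0] h(357,357)=(357*31+357)%997=457 [pair 1] -> [246, 457]
  Sibling for proof at L2: 210
L4: h(246,457)=(246*31+457)%997=107 [pair 0] -> [107]
  Sibling for proof at L3: 457
Root: 107
Proof path (sibling hashes from leaf to root): [8, 623, 210, 457]

Answer: 8 623 210 457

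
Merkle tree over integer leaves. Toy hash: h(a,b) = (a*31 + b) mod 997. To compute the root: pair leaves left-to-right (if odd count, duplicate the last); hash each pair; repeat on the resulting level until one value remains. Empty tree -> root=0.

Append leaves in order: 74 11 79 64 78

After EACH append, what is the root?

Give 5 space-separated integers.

Answer: 74 311 205 190 20

Derivation:
After append 74 (leaves=[74]):
  L0: [74]
  root=74
After append 11 (leaves=[74, 11]):
  L0: [74, 11]
  L1: h(74,11)=(74*31+11)%997=311 -> [311]
  root=311
After append 79 (leaves=[74, 11, 79]):
  L0: [74, 11, 79]
  L1: h(74,11)=(74*31+11)%997=311 h(79,79)=(79*31+79)%997=534 -> [311, 534]
  L2: h(311,534)=(311*31+534)%997=205 -> [205]
  root=205
After append 64 (leaves=[74, 11, 79, 64]):
  L0: [74, 11, 79, 64]
  L1: h(74,11)=(74*31+11)%997=311 h(79,64)=(79*31+64)%997=519 -> [311, 519]
  L2: h(311,519)=(311*31+519)%997=190 -> [190]
  root=190
After append 78 (leaves=[74, 11, 79, 64, 78]):
  L0: [74, 11, 79, 64, 78]
  L1: h(74,11)=(74*31+11)%997=311 h(79,64)=(79*31+64)%997=519 h(78,78)=(78*31+78)%997=502 -> [311, 519, 502]
  L2: h(311,519)=(311*31+519)%997=190 h(502,502)=(502*31+502)%997=112 -> [190, 112]
  L3: h(190,112)=(190*31+112)%997=20 -> [20]
  root=20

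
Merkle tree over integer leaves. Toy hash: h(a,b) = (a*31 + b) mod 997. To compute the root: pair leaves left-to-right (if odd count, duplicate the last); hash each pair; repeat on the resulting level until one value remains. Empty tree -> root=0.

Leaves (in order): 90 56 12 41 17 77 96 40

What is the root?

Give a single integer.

Answer: 880

Derivation:
L0: [90, 56, 12, 41, 17, 77, 96, 40]
L1: h(90,56)=(90*31+56)%997=852 h(12,41)=(12*31+41)%997=413 h(17,77)=(17*31+77)%997=604 h(96,40)=(96*31+40)%997=25 -> [852, 413, 604, 25]
L2: h(852,413)=(852*31+413)%997=903 h(604,25)=(604*31+25)%997=803 -> [903, 803]
L3: h(903,803)=(903*31+803)%997=880 -> [880]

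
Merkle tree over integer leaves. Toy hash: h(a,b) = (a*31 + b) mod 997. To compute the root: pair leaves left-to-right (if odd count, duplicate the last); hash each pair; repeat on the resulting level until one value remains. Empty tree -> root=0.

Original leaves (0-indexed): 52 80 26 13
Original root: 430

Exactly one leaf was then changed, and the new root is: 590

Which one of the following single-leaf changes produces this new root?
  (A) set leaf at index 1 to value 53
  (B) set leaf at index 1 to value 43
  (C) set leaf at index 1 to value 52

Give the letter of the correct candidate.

Original leaves: [52, 80, 26, 13]
Target new root: 590
Try each candidate change and compute the resulting root:
Candidate A: set leaf[1] = 53 -> leaves = [52, 53, 26, 13]
  L0: [52, 53, 26, 13]
  L1: h(52,53)=(52*31+53)%997=668 h(26,13)=(26*31+13)%997=819 -> [668, 819]
  L2: h(668,819)=(668*31+819)%997=590 -> [590]
  root = 590 == target 590  ** MATCH **
Candidate B: set leaf[1] = 43 -> leaves = [52, 43, 26, 13]
  L0: [52, 43, 26, 13]
  L1: h(52,43)=(52*31+43)%997=658 h(26,13)=(26*31+13)%997=819 -> [658, 819]
  L2: h(658,819)=(658*31+819)%997=280 -> [280]
  root = 280 != target 590
Candidate C: set leaf[1] = 52 -> leaves = [52, 52, 26, 13]
  L0: [52, 52, 26, 13]
  L1: h(52,52)=(52*31+52)%997=667 h(26,13)=(26*31+13)%997=819 -> [667, 819]
  L2: h(667,819)=(667*31+819)%997=559 -> [559]
  root = 559 != target 590
Candidate A produces the target root.

Answer: A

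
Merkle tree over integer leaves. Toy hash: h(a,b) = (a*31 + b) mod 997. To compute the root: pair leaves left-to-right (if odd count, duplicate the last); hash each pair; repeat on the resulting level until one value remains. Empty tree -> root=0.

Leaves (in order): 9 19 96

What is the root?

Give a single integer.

Answer: 346

Derivation:
L0: [9, 19, 96]
L1: h(9,19)=(9*31+19)%997=298 h(96,96)=(96*31+96)%997=81 -> [298, 81]
L2: h(298,81)=(298*31+81)%997=346 -> [346]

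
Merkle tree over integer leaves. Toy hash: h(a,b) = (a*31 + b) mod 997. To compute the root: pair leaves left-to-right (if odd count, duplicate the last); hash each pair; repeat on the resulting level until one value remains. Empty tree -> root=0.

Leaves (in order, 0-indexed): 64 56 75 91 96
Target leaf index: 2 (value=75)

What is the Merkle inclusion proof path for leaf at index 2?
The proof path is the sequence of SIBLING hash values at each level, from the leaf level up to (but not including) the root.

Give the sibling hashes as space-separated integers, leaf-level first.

Answer: 91 46 598

Derivation:
L0 (leaves): [64, 56, 75, 91, 96], target index=2
L1: h(64,56)=(64*31+56)%997=46 [pair 0] h(75,91)=(75*31+91)%997=422 [pair 1] h(96,96)=(96*31+96)%997=81 [pair 2] -> [46, 422, 81]
  Sibling for proof at L0: 91
L2: h(46,422)=(46*31+422)%997=851 [pair 0] h(81,81)=(81*31+81)%997=598 [pair 1] -> [851, 598]
  Sibling for proof at L1: 46
L3: h(851,598)=(851*31+598)%997=60 [pair 0] -> [60]
  Sibling for proof at L2: 598
Root: 60
Proof path (sibling hashes from leaf to root): [91, 46, 598]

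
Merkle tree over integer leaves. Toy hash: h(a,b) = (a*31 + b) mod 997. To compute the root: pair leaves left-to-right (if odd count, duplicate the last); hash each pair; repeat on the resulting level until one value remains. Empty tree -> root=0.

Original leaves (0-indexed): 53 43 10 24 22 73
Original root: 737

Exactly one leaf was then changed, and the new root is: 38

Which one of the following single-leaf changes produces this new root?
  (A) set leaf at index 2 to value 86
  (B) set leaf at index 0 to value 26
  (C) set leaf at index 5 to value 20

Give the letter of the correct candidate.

Answer: C

Derivation:
Original leaves: [53, 43, 10, 24, 22, 73]
Target new root: 38
Try each candidate change and compute the resulting root:
Candidate A: set leaf[2] = 86 -> leaves = [53, 43, 86, 24, 22, 73]
  L0: [53, 43, 86, 24, 22, 73]
  L1: h(53,43)=(53*31+43)%997=689 h(86,24)=(86*31+24)%997=696 h(22,73)=(22*31+73)%997=755 -> [689, 696, 755]
  L2: h(689,696)=(689*31+696)%997=121 h(755,755)=(755*31+755)%997=232 -> [121, 232]
  L3: h(121,232)=(121*31+232)%997=992 -> [992]
  root = 992 != target 38
Candidate B: set leaf[0] = 26 -> leaves = [26, 43, 10, 24, 22, 73]
  L0: [26, 43, 10, 24, 22, 73]
  L1: h(26,43)=(26*31+43)%997=849 h(10,24)=(10*31+24)%997=334 h(22,73)=(22*31+73)%997=755 -> [849, 334, 755]
  L2: h(849,334)=(849*31+334)%997=731 h(755,755)=(755*31+755)%997=232 -> [731, 232]
  L3: h(731,232)=(731*31+232)%997=959 -> [959]
  root = 959 != target 38
Candidate C: set leaf[5] = 20 -> leaves = [53, 43, 10, 24, 22, 20]
  L0: [53, 43, 10, 24, 22, 20]
  L1: h(53,43)=(53*31+43)%997=689 h(10,24)=(10*31+24)%997=334 h(22,20)=(22*31+20)%997=702 -> [689, 334, 702]
  L2: h(689,334)=(689*31+334)%997=756 h(702,702)=(702*31+702)%997=530 -> [756, 530]
  L3: h(756,530)=(756*31+530)%997=38 -> [38]
  root = 38 == target 38  ** MATCH **
Candidate C produces the target root.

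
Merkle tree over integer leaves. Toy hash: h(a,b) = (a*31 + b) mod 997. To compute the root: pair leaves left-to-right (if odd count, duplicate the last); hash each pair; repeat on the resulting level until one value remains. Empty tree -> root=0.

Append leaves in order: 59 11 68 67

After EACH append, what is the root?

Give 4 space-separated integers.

Answer: 59 843 393 392

Derivation:
After append 59 (leaves=[59]):
  L0: [59]
  root=59
After append 11 (leaves=[59, 11]):
  L0: [59, 11]
  L1: h(59,11)=(59*31+11)%997=843 -> [843]
  root=843
After append 68 (leaves=[59, 11, 68]):
  L0: [59, 11, 68]
  L1: h(59,11)=(59*31+11)%997=843 h(68,68)=(68*31+68)%997=182 -> [843, 182]
  L2: h(843,182)=(843*31+182)%997=393 -> [393]
  root=393
After append 67 (leaves=[59, 11, 68, 67]):
  L0: [59, 11, 68, 67]
  L1: h(59,11)=(59*31+11)%997=843 h(68,67)=(68*31+67)%997=181 -> [843, 181]
  L2: h(843,181)=(843*31+181)%997=392 -> [392]
  root=392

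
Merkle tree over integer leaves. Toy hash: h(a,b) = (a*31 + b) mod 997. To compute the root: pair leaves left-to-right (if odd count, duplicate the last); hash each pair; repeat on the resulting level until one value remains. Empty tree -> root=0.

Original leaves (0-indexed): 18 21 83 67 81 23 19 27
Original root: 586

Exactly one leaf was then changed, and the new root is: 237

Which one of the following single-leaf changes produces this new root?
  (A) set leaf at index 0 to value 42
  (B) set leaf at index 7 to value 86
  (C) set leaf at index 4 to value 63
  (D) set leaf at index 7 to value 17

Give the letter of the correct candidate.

Original leaves: [18, 21, 83, 67, 81, 23, 19, 27]
Target new root: 237
Try each candidate change and compute the resulting root:
Candidate A: set leaf[0] = 42 -> leaves = [42, 21, 83, 67, 81, 23, 19, 27]
  L0: [42, 21, 83, 67, 81, 23, 19, 27]
  L1: h(42,21)=(42*31+21)%997=326 h(83,67)=(83*31+67)%997=646 h(81,23)=(81*31+23)%997=540 h(19,27)=(19*31+27)%997=616 -> [326, 646, 540, 616]
  L2: h(326,646)=(326*31+646)%997=782 h(540,616)=(540*31+616)%997=407 -> [782, 407]
  L3: h(782,407)=(782*31+407)%997=721 -> [721]
  root = 721 != target 237
Candidate B: set leaf[7] = 86 -> leaves = [18, 21, 83, 67, 81, 23, 19, 86]
  L0: [18, 21, 83, 67, 81, 23, 19, 86]
  L1: h(18,21)=(18*31+21)%997=579 h(83,67)=(83*31+67)%997=646 h(81,23)=(81*31+23)%997=540 h(19,86)=(19*31+86)%997=675 -> [579, 646, 540, 675]
  L2: h(579,646)=(579*31+646)%997=649 h(540,675)=(540*31+675)%997=466 -> [649, 466]
  L3: h(649,466)=(649*31+466)%997=645 -> [645]
  root = 645 != target 237
Candidate C: set leaf[4] = 63 -> leaves = [18, 21, 83, 67, 63, 23, 19, 27]
  L0: [18, 21, 83, 67, 63, 23, 19, 27]
  L1: h(18,21)=(18*31+21)%997=579 h(83,67)=(83*31+67)%997=646 h(63,23)=(63*31+23)%997=979 h(19,27)=(19*31+27)%997=616 -> [579, 646, 979, 616]
  L2: h(579,646)=(579*31+646)%997=649 h(979,616)=(979*31+616)%997=58 -> [649, 58]
  L3: h(649,58)=(649*31+58)%997=237 -> [237]
  root = 237 == target 237  ** MATCH **
Candidate D: set leaf[7] = 17 -> leaves = [18, 21, 83, 67, 81, 23, 19, 17]
  L0: [18, 21, 83, 67, 81, 23, 19, 17]
  L1: h(18,21)=(18*31+21)%997=579 h(83,67)=(83*31+67)%997=646 h(81,23)=(81*31+23)%997=540 h(19,17)=(19*31+17)%997=606 -> [579, 646, 540, 606]
  L2: h(579,646)=(579*31+646)%997=649 h(540,606)=(540*31+606)%997=397 -> [649, 397]
  L3: h(649,397)=(649*31+397)%997=576 -> [576]
  root = 576 != target 237
Candidate C produces the target root.

Answer: C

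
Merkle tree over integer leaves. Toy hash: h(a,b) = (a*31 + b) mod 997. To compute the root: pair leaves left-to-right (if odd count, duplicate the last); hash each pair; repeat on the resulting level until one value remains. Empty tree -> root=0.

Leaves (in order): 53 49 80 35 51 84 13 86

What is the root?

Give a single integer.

L0: [53, 49, 80, 35, 51, 84, 13, 86]
L1: h(53,49)=(53*31+49)%997=695 h(80,35)=(80*31+35)%997=521 h(51,84)=(51*31+84)%997=668 h(13,86)=(13*31+86)%997=489 -> [695, 521, 668, 489]
L2: h(695,521)=(695*31+521)%997=132 h(668,489)=(668*31+489)%997=260 -> [132, 260]
L3: h(132,260)=(132*31+260)%997=364 -> [364]

Answer: 364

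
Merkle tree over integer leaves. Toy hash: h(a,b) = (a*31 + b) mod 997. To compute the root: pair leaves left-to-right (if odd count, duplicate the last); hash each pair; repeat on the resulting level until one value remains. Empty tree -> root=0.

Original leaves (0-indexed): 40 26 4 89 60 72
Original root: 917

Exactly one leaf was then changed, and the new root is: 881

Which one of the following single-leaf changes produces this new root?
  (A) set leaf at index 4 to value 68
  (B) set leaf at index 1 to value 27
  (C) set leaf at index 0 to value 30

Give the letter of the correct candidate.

Answer: B

Derivation:
Original leaves: [40, 26, 4, 89, 60, 72]
Target new root: 881
Try each candidate change and compute the resulting root:
Candidate A: set leaf[4] = 68 -> leaves = [40, 26, 4, 89, 68, 72]
  L0: [40, 26, 4, 89, 68, 72]
  L1: h(40,26)=(40*31+26)%997=269 h(4,89)=(4*31+89)%997=213 h(68,72)=(68*31+72)%997=186 -> [269, 213, 186]
  L2: h(269,213)=(269*31+213)%997=576 h(186,186)=(186*31+186)%997=967 -> [576, 967]
  L3: h(576,967)=(576*31+967)%997=877 -> [877]
  root = 877 != target 881
Candidate B: set leaf[1] = 27 -> leaves = [40, 27, 4, 89, 60, 72]
  L0: [40, 27, 4, 89, 60, 72]
  L1: h(40,27)=(40*31+27)%997=270 h(4,89)=(4*31+89)%997=213 h(60,72)=(60*31+72)%997=935 -> [270, 213, 935]
  L2: h(270,213)=(270*31+213)%997=607 h(935,935)=(935*31+935)%997=10 -> [607, 10]
  L3: h(607,10)=(607*31+10)%997=881 -> [881]
  root = 881 == target 881  ** MATCH **
Candidate C: set leaf[0] = 30 -> leaves = [30, 26, 4, 89, 60, 72]
  L0: [30, 26, 4, 89, 60, 72]
  L1: h(30,26)=(30*31+26)%997=956 h(4,89)=(4*31+89)%997=213 h(60,72)=(60*31+72)%997=935 -> [956, 213, 935]
  L2: h(956,213)=(956*31+213)%997=936 h(935,935)=(935*31+935)%997=10 -> [936, 10]
  L3: h(936,10)=(936*31+10)%997=113 -> [113]
  root = 113 != target 881
Candidate B produces the target root.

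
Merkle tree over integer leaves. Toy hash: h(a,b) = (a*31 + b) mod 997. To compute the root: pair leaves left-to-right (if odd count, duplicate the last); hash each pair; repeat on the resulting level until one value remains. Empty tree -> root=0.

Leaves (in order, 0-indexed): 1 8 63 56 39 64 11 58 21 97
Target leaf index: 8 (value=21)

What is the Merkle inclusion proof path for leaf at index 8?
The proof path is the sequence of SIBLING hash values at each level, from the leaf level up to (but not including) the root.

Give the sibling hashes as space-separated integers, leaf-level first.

Answer: 97 748 8 40

Derivation:
L0 (leaves): [1, 8, 63, 56, 39, 64, 11, 58, 21, 97], target index=8
L1: h(1,8)=(1*31+8)%997=39 [pair 0] h(63,56)=(63*31+56)%997=15 [pair 1] h(39,64)=(39*31+64)%997=276 [pair 2] h(11,58)=(11*31+58)%997=399 [pair 3] h(21,97)=(21*31+97)%997=748 [pair 4] -> [39, 15, 276, 399, 748]
  Sibling for proof at L0: 97
L2: h(39,15)=(39*31+15)%997=227 [pair 0] h(276,399)=(276*31+399)%997=979 [pair 1] h(748,748)=(748*31+748)%997=8 [pair 2] -> [227, 979, 8]
  Sibling for proof at L1: 748
L3: h(227,979)=(227*31+979)%997=40 [pair 0] h(8,8)=(8*31+8)%997=256 [pair 1] -> [40, 256]
  Sibling for proof at L2: 8
L4: h(40,256)=(40*31+256)%997=499 [pair 0] -> [499]
  Sibling for proof at L3: 40
Root: 499
Proof path (sibling hashes from leaf to root): [97, 748, 8, 40]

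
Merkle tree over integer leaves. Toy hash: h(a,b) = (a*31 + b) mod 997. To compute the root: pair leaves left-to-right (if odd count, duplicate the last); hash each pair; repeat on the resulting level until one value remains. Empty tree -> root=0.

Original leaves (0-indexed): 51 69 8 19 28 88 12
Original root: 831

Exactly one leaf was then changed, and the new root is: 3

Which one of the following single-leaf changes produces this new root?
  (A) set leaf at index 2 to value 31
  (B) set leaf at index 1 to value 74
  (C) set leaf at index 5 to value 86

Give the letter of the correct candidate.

Answer: A

Derivation:
Original leaves: [51, 69, 8, 19, 28, 88, 12]
Target new root: 3
Try each candidate change and compute the resulting root:
Candidate A: set leaf[2] = 31 -> leaves = [51, 69, 31, 19, 28, 88, 12]
  L0: [51, 69, 31, 19, 28, 88, 12]
  L1: h(51,69)=(51*31+69)%997=653 h(31,19)=(31*31+19)%997=980 h(28,88)=(28*31+88)%997=956 h(12,12)=(12*31+12)%997=384 -> [653, 980, 956, 384]
  L2: h(653,980)=(653*31+980)%997=286 h(956,384)=(956*31+384)%997=110 -> [286, 110]
  L3: h(286,110)=(286*31+110)%997=3 -> [3]
  root = 3 == target 3  ** MATCH **
Candidate B: set leaf[1] = 74 -> leaves = [51, 74, 8, 19, 28, 88, 12]
  L0: [51, 74, 8, 19, 28, 88, 12]
  L1: h(51,74)=(51*31+74)%997=658 h(8,19)=(8*31+19)%997=267 h(28,88)=(28*31+88)%997=956 h(12,12)=(12*31+12)%997=384 -> [658, 267, 956, 384]
  L2: h(658,267)=(658*31+267)%997=725 h(956,384)=(956*31+384)%997=110 -> [725, 110]
  L3: h(725,110)=(725*31+110)%997=651 -> [651]
  root = 651 != target 3
Candidate C: set leaf[5] = 86 -> leaves = [51, 69, 8, 19, 28, 86, 12]
  L0: [51, 69, 8, 19, 28, 86, 12]
  L1: h(51,69)=(51*31+69)%997=653 h(8,19)=(8*31+19)%997=267 h(28,86)=(28*31+86)%997=954 h(12,12)=(12*31+12)%997=384 -> [653, 267, 954, 384]
  L2: h(653,267)=(653*31+267)%997=570 h(954,384)=(954*31+384)%997=48 -> [570, 48]
  L3: h(570,48)=(570*31+48)%997=769 -> [769]
  root = 769 != target 3
Candidate A produces the target root.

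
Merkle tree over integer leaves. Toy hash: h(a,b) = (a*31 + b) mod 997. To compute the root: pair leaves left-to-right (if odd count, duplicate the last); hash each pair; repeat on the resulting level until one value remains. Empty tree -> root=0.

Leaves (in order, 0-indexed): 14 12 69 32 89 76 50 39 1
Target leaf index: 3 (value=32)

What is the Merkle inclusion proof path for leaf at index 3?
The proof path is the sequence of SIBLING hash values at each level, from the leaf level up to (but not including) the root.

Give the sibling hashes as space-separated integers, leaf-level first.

L0 (leaves): [14, 12, 69, 32, 89, 76, 50, 39, 1], target index=3
L1: h(14,12)=(14*31+12)%997=446 [pair 0] h(69,32)=(69*31+32)%997=177 [pair 1] h(89,76)=(89*31+76)%997=841 [pair 2] h(50,39)=(50*31+39)%997=592 [pair 3] h(1,1)=(1*31+1)%997=32 [pair 4] -> [446, 177, 841, 592, 32]
  Sibling for proof at L0: 69
L2: h(446,177)=(446*31+177)%997=45 [pair 0] h(841,592)=(841*31+592)%997=741 [pair 1] h(32,32)=(32*31+32)%997=27 [pair 2] -> [45, 741, 27]
  Sibling for proof at L1: 446
L3: h(45,741)=(45*31+741)%997=142 [pair 0] h(27,27)=(27*31+27)%997=864 [pair 1] -> [142, 864]
  Sibling for proof at L2: 741
L4: h(142,864)=(142*31+864)%997=281 [pair 0] -> [281]
  Sibling for proof at L3: 864
Root: 281
Proof path (sibling hashes from leaf to root): [69, 446, 741, 864]

Answer: 69 446 741 864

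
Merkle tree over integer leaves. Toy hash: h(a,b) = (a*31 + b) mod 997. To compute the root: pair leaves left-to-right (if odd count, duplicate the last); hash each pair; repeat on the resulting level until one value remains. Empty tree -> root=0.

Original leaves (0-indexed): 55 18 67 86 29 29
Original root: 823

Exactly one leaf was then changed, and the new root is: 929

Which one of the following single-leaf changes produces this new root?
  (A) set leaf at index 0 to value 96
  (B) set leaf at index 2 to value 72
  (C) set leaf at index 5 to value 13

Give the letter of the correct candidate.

Original leaves: [55, 18, 67, 86, 29, 29]
Target new root: 929
Try each candidate change and compute the resulting root:
Candidate A: set leaf[0] = 96 -> leaves = [96, 18, 67, 86, 29, 29]
  L0: [96, 18, 67, 86, 29, 29]
  L1: h(96,18)=(96*31+18)%997=3 h(67,86)=(67*31+86)%997=169 h(29,29)=(29*31+29)%997=928 -> [3, 169, 928]
  L2: h(3,169)=(3*31+169)%997=262 h(928,928)=(928*31+928)%997=783 -> [262, 783]
  L3: h(262,783)=(262*31+783)%997=929 -> [929]
  root = 929 == target 929  ** MATCH **
Candidate B: set leaf[2] = 72 -> leaves = [55, 18, 72, 86, 29, 29]
  L0: [55, 18, 72, 86, 29, 29]
  L1: h(55,18)=(55*31+18)%997=726 h(72,86)=(72*31+86)%997=324 h(29,29)=(29*31+29)%997=928 -> [726, 324, 928]
  L2: h(726,324)=(726*31+324)%997=896 h(928,928)=(928*31+928)%997=783 -> [896, 783]
  L3: h(896,783)=(896*31+783)%997=643 -> [643]
  root = 643 != target 929
Candidate C: set leaf[5] = 13 -> leaves = [55, 18, 67, 86, 29, 13]
  L0: [55, 18, 67, 86, 29, 13]
  L1: h(55,18)=(55*31+18)%997=726 h(67,86)=(67*31+86)%997=169 h(29,13)=(29*31+13)%997=912 -> [726, 169, 912]
  L2: h(726,169)=(726*31+169)%997=741 h(912,912)=(912*31+912)%997=271 -> [741, 271]
  L3: h(741,271)=(741*31+271)%997=311 -> [311]
  root = 311 != target 929
Candidate A produces the target root.

Answer: A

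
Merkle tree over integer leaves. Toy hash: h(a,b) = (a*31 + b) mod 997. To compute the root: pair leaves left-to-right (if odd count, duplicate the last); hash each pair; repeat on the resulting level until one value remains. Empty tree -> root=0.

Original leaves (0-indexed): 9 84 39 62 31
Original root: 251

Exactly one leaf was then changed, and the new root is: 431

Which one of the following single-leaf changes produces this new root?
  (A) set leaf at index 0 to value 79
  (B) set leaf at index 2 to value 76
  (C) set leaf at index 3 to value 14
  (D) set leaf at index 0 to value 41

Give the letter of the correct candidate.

Original leaves: [9, 84, 39, 62, 31]
Target new root: 431
Try each candidate change and compute the resulting root:
Candidate A: set leaf[0] = 79 -> leaves = [79, 84, 39, 62, 31]
  L0: [79, 84, 39, 62, 31]
  L1: h(79,84)=(79*31+84)%997=539 h(39,62)=(39*31+62)%997=274 h(31,31)=(31*31+31)%997=992 -> [539, 274, 992]
  L2: h(539,274)=(539*31+274)%997=34 h(992,992)=(992*31+992)%997=837 -> [34, 837]
  L3: h(34,837)=(34*31+837)%997=894 -> [894]
  root = 894 != target 431
Candidate B: set leaf[2] = 76 -> leaves = [9, 84, 76, 62, 31]
  L0: [9, 84, 76, 62, 31]
  L1: h(9,84)=(9*31+84)%997=363 h(76,62)=(76*31+62)%997=424 h(31,31)=(31*31+31)%997=992 -> [363, 424, 992]
  L2: h(363,424)=(363*31+424)%997=710 h(992,992)=(992*31+992)%997=837 -> [710, 837]
  L3: h(710,837)=(710*31+837)%997=913 -> [913]
  root = 913 != target 431
Candidate C: set leaf[3] = 14 -> leaves = [9, 84, 39, 14, 31]
  L0: [9, 84, 39, 14, 31]
  L1: h(9,84)=(9*31+84)%997=363 h(39,14)=(39*31+14)%997=226 h(31,31)=(31*31+31)%997=992 -> [363, 226, 992]
  L2: h(363,226)=(363*31+226)%997=512 h(992,992)=(992*31+992)%997=837 -> [512, 837]
  L3: h(512,837)=(512*31+837)%997=757 -> [757]
  root = 757 != target 431
Candidate D: set leaf[0] = 41 -> leaves = [41, 84, 39, 62, 31]
  L0: [41, 84, 39, 62, 31]
  L1: h(41,84)=(41*31+84)%997=358 h(39,62)=(39*31+62)%997=274 h(31,31)=(31*31+31)%997=992 -> [358, 274, 992]
  L2: h(358,274)=(358*31+274)%997=405 h(992,992)=(992*31+992)%997=837 -> [405, 837]
  L3: h(405,837)=(405*31+837)%997=431 -> [431]
  root = 431 == target 431  ** MATCH **
Candidate D produces the target root.

Answer: D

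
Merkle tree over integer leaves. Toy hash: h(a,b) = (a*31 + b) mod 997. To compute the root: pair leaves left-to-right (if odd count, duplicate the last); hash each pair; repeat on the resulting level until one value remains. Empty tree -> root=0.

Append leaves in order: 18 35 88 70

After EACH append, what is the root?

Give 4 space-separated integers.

After append 18 (leaves=[18]):
  L0: [18]
  root=18
After append 35 (leaves=[18, 35]):
  L0: [18, 35]
  L1: h(18,35)=(18*31+35)%997=593 -> [593]
  root=593
After append 88 (leaves=[18, 35, 88]):
  L0: [18, 35, 88]
  L1: h(18,35)=(18*31+35)%997=593 h(88,88)=(88*31+88)%997=822 -> [593, 822]
  L2: h(593,822)=(593*31+822)%997=262 -> [262]
  root=262
After append 70 (leaves=[18, 35, 88, 70]):
  L0: [18, 35, 88, 70]
  L1: h(18,35)=(18*31+35)%997=593 h(88,70)=(88*31+70)%997=804 -> [593, 804]
  L2: h(593,804)=(593*31+804)%997=244 -> [244]
  root=244

Answer: 18 593 262 244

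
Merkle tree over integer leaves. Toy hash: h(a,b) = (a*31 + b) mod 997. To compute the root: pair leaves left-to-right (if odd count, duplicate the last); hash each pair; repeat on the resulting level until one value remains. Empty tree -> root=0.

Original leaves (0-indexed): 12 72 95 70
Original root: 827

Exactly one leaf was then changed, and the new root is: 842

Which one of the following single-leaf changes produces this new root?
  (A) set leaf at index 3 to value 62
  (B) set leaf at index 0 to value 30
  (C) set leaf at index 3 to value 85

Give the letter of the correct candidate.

Answer: C

Derivation:
Original leaves: [12, 72, 95, 70]
Target new root: 842
Try each candidate change and compute the resulting root:
Candidate A: set leaf[3] = 62 -> leaves = [12, 72, 95, 62]
  L0: [12, 72, 95, 62]
  L1: h(12,72)=(12*31+72)%997=444 h(95,62)=(95*31+62)%997=16 -> [444, 16]
  L2: h(444,16)=(444*31+16)%997=819 -> [819]
  root = 819 != target 842
Candidate B: set leaf[0] = 30 -> leaves = [30, 72, 95, 70]
  L0: [30, 72, 95, 70]
  L1: h(30,72)=(30*31+72)%997=5 h(95,70)=(95*31+70)%997=24 -> [5, 24]
  L2: h(5,24)=(5*31+24)%997=179 -> [179]
  root = 179 != target 842
Candidate C: set leaf[3] = 85 -> leaves = [12, 72, 95, 85]
  L0: [12, 72, 95, 85]
  L1: h(12,72)=(12*31+72)%997=444 h(95,85)=(95*31+85)%997=39 -> [444, 39]
  L2: h(444,39)=(444*31+39)%997=842 -> [842]
  root = 842 == target 842  ** MATCH **
Candidate C produces the target root.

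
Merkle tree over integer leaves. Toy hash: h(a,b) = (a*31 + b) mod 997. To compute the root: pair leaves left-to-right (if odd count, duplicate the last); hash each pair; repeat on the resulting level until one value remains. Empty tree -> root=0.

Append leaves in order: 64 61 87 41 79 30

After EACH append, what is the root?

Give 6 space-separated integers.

Answer: 64 51 377 331 430 856

Derivation:
After append 64 (leaves=[64]):
  L0: [64]
  root=64
After append 61 (leaves=[64, 61]):
  L0: [64, 61]
  L1: h(64,61)=(64*31+61)%997=51 -> [51]
  root=51
After append 87 (leaves=[64, 61, 87]):
  L0: [64, 61, 87]
  L1: h(64,61)=(64*31+61)%997=51 h(87,87)=(87*31+87)%997=790 -> [51, 790]
  L2: h(51,790)=(51*31+790)%997=377 -> [377]
  root=377
After append 41 (leaves=[64, 61, 87, 41]):
  L0: [64, 61, 87, 41]
  L1: h(64,61)=(64*31+61)%997=51 h(87,41)=(87*31+41)%997=744 -> [51, 744]
  L2: h(51,744)=(51*31+744)%997=331 -> [331]
  root=331
After append 79 (leaves=[64, 61, 87, 41, 79]):
  L0: [64, 61, 87, 41, 79]
  L1: h(64,61)=(64*31+61)%997=51 h(87,41)=(87*31+41)%997=744 h(79,79)=(79*31+79)%997=534 -> [51, 744, 534]
  L2: h(51,744)=(51*31+744)%997=331 h(534,534)=(534*31+534)%997=139 -> [331, 139]
  L3: h(331,139)=(331*31+139)%997=430 -> [430]
  root=430
After append 30 (leaves=[64, 61, 87, 41, 79, 30]):
  L0: [64, 61, 87, 41, 79, 30]
  L1: h(64,61)=(64*31+61)%997=51 h(87,41)=(87*31+41)%997=744 h(79,30)=(79*31+30)%997=485 -> [51, 744, 485]
  L2: h(51,744)=(51*31+744)%997=331 h(485,485)=(485*31+485)%997=565 -> [331, 565]
  L3: h(331,565)=(331*31+565)%997=856 -> [856]
  root=856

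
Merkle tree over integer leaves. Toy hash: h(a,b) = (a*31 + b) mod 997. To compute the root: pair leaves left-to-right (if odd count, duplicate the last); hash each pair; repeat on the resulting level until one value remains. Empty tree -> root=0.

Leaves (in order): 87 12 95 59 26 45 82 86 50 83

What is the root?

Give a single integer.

L0: [87, 12, 95, 59, 26, 45, 82, 86, 50, 83]
L1: h(87,12)=(87*31+12)%997=715 h(95,59)=(95*31+59)%997=13 h(26,45)=(26*31+45)%997=851 h(82,86)=(82*31+86)%997=634 h(50,83)=(50*31+83)%997=636 -> [715, 13, 851, 634, 636]
L2: h(715,13)=(715*31+13)%997=244 h(851,634)=(851*31+634)%997=96 h(636,636)=(636*31+636)%997=412 -> [244, 96, 412]
L3: h(244,96)=(244*31+96)%997=681 h(412,412)=(412*31+412)%997=223 -> [681, 223]
L4: h(681,223)=(681*31+223)%997=397 -> [397]

Answer: 397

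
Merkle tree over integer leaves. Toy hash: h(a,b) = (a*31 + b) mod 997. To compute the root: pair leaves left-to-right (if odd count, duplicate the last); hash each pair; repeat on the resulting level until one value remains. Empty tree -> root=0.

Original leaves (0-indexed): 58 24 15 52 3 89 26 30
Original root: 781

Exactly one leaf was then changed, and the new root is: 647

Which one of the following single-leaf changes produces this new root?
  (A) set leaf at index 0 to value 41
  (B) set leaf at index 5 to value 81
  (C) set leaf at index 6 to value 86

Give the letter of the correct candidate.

Answer: C

Derivation:
Original leaves: [58, 24, 15, 52, 3, 89, 26, 30]
Target new root: 647
Try each candidate change and compute the resulting root:
Candidate A: set leaf[0] = 41 -> leaves = [41, 24, 15, 52, 3, 89, 26, 30]
  L0: [41, 24, 15, 52, 3, 89, 26, 30]
  L1: h(41,24)=(41*31+24)%997=298 h(15,52)=(15*31+52)%997=517 h(3,89)=(3*31+89)%997=182 h(26,30)=(26*31+30)%997=836 -> [298, 517, 182, 836]
  L2: h(298,517)=(298*31+517)%997=782 h(182,836)=(182*31+836)%997=496 -> [782, 496]
  L3: h(782,496)=(782*31+496)%997=810 -> [810]
  root = 810 != target 647
Candidate B: set leaf[5] = 81 -> leaves = [58, 24, 15, 52, 3, 81, 26, 30]
  L0: [58, 24, 15, 52, 3, 81, 26, 30]
  L1: h(58,24)=(58*31+24)%997=825 h(15,52)=(15*31+52)%997=517 h(3,81)=(3*31+81)%997=174 h(26,30)=(26*31+30)%997=836 -> [825, 517, 174, 836]
  L2: h(825,517)=(825*31+517)%997=170 h(174,836)=(174*31+836)%997=248 -> [170, 248]
  L3: h(170,248)=(170*31+248)%997=533 -> [533]
  root = 533 != target 647
Candidate C: set leaf[6] = 86 -> leaves = [58, 24, 15, 52, 3, 89, 86, 30]
  L0: [58, 24, 15, 52, 3, 89, 86, 30]
  L1: h(58,24)=(58*31+24)%997=825 h(15,52)=(15*31+52)%997=517 h(3,89)=(3*31+89)%997=182 h(86,30)=(86*31+30)%997=702 -> [825, 517, 182, 702]
  L2: h(825,517)=(825*31+517)%997=170 h(182,702)=(182*31+702)%997=362 -> [170, 362]
  L3: h(170,362)=(170*31+362)%997=647 -> [647]
  root = 647 == target 647  ** MATCH **
Candidate C produces the target root.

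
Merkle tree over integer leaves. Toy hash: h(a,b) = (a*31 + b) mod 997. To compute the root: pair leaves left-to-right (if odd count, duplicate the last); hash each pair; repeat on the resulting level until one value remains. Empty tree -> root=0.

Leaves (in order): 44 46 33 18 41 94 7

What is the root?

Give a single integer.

L0: [44, 46, 33, 18, 41, 94, 7]
L1: h(44,46)=(44*31+46)%997=413 h(33,18)=(33*31+18)%997=44 h(41,94)=(41*31+94)%997=368 h(7,7)=(7*31+7)%997=224 -> [413, 44, 368, 224]
L2: h(413,44)=(413*31+44)%997=883 h(368,224)=(368*31+224)%997=665 -> [883, 665]
L3: h(883,665)=(883*31+665)%997=122 -> [122]

Answer: 122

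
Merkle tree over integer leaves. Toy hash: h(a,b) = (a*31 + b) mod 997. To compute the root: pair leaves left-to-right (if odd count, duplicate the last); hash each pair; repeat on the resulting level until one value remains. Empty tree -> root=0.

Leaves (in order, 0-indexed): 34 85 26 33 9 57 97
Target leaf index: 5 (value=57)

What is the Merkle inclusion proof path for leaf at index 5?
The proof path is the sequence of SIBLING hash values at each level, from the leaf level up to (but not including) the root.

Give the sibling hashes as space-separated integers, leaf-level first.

L0 (leaves): [34, 85, 26, 33, 9, 57, 97], target index=5
L1: h(34,85)=(34*31+85)%997=142 [pair 0] h(26,33)=(26*31+33)%997=839 [pair 1] h(9,57)=(9*31+57)%997=336 [pair 2] h(97,97)=(97*31+97)%997=113 [pair 3] -> [142, 839, 336, 113]
  Sibling for proof at L0: 9
L2: h(142,839)=(142*31+839)%997=256 [pair 0] h(336,113)=(336*31+113)%997=559 [pair 1] -> [256, 559]
  Sibling for proof at L1: 113
L3: h(256,559)=(256*31+559)%997=519 [pair 0] -> [519]
  Sibling for proof at L2: 256
Root: 519
Proof path (sibling hashes from leaf to root): [9, 113, 256]

Answer: 9 113 256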